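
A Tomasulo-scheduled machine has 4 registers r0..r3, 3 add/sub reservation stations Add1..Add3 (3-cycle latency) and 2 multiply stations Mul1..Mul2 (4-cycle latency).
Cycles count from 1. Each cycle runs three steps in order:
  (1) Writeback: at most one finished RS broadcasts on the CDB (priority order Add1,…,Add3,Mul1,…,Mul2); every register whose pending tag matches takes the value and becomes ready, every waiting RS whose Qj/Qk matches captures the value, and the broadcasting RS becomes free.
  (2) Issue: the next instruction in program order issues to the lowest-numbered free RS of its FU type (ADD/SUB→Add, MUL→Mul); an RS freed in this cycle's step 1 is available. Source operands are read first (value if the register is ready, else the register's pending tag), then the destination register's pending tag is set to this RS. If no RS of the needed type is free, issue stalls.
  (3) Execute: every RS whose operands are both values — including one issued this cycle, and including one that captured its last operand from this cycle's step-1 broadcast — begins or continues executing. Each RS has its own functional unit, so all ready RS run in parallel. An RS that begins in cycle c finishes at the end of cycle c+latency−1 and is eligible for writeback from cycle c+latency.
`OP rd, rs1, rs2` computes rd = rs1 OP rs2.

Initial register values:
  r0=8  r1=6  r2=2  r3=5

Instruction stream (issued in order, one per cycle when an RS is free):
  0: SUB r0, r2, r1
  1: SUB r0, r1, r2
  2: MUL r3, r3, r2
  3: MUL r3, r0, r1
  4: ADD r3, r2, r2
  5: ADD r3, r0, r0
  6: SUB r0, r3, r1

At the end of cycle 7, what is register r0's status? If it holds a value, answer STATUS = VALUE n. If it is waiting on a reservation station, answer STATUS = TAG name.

STATUS = TAG Add3

  c1: issue SUB r0<-Add1  regs: r0:Add1,r1:6,r2:2,r3:5
  c2: issue SUB r0<-Add2  regs: r0:Add2,r1:6,r2:2,r3:5
  c3: issue MUL r3<-Mul1  regs: r0:Add2,r1:6,r2:2,r3:Mul1
  c4: CDB Add1=-4; issue MUL r3<-Mul2  regs: r0:Add2,r1:6,r2:2,r3:Mul2
  c5: CDB Add2=4; issue ADD r3<-Add1  regs: r0:4,r1:6,r2:2,r3:Add1
  c6: issue ADD r3<-Add2  regs: r0:4,r1:6,r2:2,r3:Add2
  c7: CDB Mul1=10; issue SUB r0<-Add3  regs: r0:Add3,r1:6,r2:2,r3:Add2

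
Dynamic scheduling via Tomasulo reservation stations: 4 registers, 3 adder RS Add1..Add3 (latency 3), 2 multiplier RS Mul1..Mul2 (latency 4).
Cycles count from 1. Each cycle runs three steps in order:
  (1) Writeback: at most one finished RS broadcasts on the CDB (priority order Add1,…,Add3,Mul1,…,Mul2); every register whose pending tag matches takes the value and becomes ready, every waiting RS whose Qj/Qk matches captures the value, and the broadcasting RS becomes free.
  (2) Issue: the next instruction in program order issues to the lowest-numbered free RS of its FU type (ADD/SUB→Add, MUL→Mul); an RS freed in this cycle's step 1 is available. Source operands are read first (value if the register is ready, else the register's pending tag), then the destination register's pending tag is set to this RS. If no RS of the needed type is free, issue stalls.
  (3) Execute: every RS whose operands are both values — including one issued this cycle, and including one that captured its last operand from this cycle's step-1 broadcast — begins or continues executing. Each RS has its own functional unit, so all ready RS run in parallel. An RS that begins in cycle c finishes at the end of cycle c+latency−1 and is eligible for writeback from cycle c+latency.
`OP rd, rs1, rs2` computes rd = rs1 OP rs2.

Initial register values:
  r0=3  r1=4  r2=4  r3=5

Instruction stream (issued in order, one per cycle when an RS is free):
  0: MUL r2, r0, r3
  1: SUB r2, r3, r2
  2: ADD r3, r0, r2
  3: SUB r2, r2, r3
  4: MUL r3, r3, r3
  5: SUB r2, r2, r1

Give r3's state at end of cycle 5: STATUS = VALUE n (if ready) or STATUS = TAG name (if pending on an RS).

cycle 1: issue MUL r2<-Mul1 // r0:3,r1:4,r2:Mul1,r3:5
cycle 2: issue SUB r2<-Add1 // r0:3,r1:4,r2:Add1,r3:5
cycle 3: issue ADD r3<-Add2 // r0:3,r1:4,r2:Add1,r3:Add2
cycle 4: issue SUB r2<-Add3 // r0:3,r1:4,r2:Add3,r3:Add2
cycle 5: CDB Mul1=15; issue MUL r3<-Mul1 // r0:3,r1:4,r2:Add3,r3:Mul1

STATUS = TAG Mul1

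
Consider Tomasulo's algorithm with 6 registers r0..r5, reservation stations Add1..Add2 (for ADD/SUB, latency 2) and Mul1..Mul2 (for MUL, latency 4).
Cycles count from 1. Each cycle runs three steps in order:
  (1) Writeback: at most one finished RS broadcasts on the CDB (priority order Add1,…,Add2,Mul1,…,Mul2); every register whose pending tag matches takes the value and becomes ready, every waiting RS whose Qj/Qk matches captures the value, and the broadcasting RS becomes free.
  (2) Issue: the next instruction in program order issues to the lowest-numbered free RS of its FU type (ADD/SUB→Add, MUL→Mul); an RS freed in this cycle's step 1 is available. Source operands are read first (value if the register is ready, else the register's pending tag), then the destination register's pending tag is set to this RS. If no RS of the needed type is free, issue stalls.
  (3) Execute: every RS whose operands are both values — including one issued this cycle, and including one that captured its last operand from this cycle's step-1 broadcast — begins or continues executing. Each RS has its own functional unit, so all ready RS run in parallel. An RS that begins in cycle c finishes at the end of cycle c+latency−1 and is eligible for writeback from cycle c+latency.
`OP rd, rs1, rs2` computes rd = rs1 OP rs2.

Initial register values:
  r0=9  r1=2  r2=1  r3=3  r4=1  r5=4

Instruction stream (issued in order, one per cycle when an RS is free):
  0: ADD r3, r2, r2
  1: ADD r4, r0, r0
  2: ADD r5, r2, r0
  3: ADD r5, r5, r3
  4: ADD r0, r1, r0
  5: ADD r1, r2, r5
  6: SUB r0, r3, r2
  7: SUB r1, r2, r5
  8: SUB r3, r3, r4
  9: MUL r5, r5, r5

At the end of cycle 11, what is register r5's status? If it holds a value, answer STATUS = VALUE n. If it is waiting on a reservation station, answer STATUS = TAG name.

STATUS = VALUE 12

  c1: issue ADD r3<-Add1  regs: r0:9,r1:2,r2:1,r3:Add1,r4:1,r5:4
  c2: issue ADD r4<-Add2  regs: r0:9,r1:2,r2:1,r3:Add1,r4:Add2,r5:4
  c3: CDB Add1=2; issue ADD r5<-Add1  regs: r0:9,r1:2,r2:1,r3:2,r4:Add2,r5:Add1
  c4: CDB Add2=18; issue ADD r5<-Add2  regs: r0:9,r1:2,r2:1,r3:2,r4:18,r5:Add2
  c5: CDB Add1=10; issue ADD r0<-Add1  regs: r0:Add1,r1:2,r2:1,r3:2,r4:18,r5:Add2
  c6: stall  regs: r0:Add1,r1:2,r2:1,r3:2,r4:18,r5:Add2
  c7: CDB Add1=11; issue ADD r1<-Add1  regs: r0:11,r1:Add1,r2:1,r3:2,r4:18,r5:Add2
  c8: CDB Add2=12; issue SUB r0<-Add2  regs: r0:Add2,r1:Add1,r2:1,r3:2,r4:18,r5:12
  c9: stall  regs: r0:Add2,r1:Add1,r2:1,r3:2,r4:18,r5:12
  c10: CDB Add1=13; issue SUB r1<-Add1  regs: r0:Add2,r1:Add1,r2:1,r3:2,r4:18,r5:12
  c11: CDB Add2=1; issue SUB r3<-Add2  regs: r0:1,r1:Add1,r2:1,r3:Add2,r4:18,r5:12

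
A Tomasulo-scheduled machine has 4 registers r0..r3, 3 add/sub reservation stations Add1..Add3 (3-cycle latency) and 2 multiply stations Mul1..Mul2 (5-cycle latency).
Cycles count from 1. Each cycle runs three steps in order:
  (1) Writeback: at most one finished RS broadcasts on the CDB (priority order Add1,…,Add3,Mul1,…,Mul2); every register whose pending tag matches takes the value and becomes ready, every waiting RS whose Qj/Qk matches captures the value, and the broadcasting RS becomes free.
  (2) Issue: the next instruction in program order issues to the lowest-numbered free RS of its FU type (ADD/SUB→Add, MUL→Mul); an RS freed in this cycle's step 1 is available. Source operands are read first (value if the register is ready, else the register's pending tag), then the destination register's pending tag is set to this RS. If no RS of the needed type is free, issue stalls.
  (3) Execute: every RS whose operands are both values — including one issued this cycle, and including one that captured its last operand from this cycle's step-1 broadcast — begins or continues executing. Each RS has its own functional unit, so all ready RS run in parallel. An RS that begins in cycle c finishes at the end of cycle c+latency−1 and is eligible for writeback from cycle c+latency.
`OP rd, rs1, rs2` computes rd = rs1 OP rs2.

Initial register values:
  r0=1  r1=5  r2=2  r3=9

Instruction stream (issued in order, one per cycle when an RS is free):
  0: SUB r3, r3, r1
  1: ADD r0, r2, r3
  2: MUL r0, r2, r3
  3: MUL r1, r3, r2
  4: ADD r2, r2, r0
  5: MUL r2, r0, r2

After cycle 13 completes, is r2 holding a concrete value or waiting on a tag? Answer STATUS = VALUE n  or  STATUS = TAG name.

STATUS = TAG Mul1

cycle 1: issue SUB r3<-Add1 // r0:1,r1:5,r2:2,r3:Add1
cycle 2: issue ADD r0<-Add2 // r0:Add2,r1:5,r2:2,r3:Add1
cycle 3: issue MUL r0<-Mul1 // r0:Mul1,r1:5,r2:2,r3:Add1
cycle 4: CDB Add1=4; issue MUL r1<-Mul2 // r0:Mul1,r1:Mul2,r2:2,r3:4
cycle 5: issue ADD r2<-Add1 // r0:Mul1,r1:Mul2,r2:Add1,r3:4
cycle 6: stall // r0:Mul1,r1:Mul2,r2:Add1,r3:4
cycle 7: CDB Add2=6; stall // r0:Mul1,r1:Mul2,r2:Add1,r3:4
cycle 8: stall // r0:Mul1,r1:Mul2,r2:Add1,r3:4
cycle 9: CDB Mul1=8; issue MUL r2<-Mul1 // r0:8,r1:Mul2,r2:Mul1,r3:4
cycle 10: CDB Mul2=8 // r0:8,r1:8,r2:Mul1,r3:4
cycle 11: - // r0:8,r1:8,r2:Mul1,r3:4
cycle 12: CDB Add1=10 // r0:8,r1:8,r2:Mul1,r3:4
cycle 13: - // r0:8,r1:8,r2:Mul1,r3:4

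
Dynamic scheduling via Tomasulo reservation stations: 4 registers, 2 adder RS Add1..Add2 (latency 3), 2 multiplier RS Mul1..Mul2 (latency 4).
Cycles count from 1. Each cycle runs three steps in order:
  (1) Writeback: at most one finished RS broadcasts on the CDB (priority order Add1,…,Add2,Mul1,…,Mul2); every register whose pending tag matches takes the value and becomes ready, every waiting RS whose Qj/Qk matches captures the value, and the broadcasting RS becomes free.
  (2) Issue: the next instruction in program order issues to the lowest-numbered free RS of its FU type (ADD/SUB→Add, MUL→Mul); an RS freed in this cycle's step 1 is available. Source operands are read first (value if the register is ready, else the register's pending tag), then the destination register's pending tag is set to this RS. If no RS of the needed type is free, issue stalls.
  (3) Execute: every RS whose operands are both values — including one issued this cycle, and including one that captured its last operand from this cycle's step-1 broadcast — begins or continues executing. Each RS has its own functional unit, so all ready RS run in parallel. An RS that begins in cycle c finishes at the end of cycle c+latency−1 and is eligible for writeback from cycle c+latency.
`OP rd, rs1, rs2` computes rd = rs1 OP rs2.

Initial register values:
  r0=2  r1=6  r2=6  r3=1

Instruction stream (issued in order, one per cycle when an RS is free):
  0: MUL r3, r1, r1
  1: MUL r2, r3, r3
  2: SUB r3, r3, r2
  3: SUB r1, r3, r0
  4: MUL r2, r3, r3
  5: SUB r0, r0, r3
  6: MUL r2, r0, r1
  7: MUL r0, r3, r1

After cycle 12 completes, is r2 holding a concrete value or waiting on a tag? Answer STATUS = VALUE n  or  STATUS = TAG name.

STATUS = TAG Mul1

cycle 1: issue MUL r3<-Mul1 // r0:2,r1:6,r2:6,r3:Mul1
cycle 2: issue MUL r2<-Mul2 // r0:2,r1:6,r2:Mul2,r3:Mul1
cycle 3: issue SUB r3<-Add1 // r0:2,r1:6,r2:Mul2,r3:Add1
cycle 4: issue SUB r1<-Add2 // r0:2,r1:Add2,r2:Mul2,r3:Add1
cycle 5: CDB Mul1=36; issue MUL r2<-Mul1 // r0:2,r1:Add2,r2:Mul1,r3:Add1
cycle 6: stall // r0:2,r1:Add2,r2:Mul1,r3:Add1
cycle 7: stall // r0:2,r1:Add2,r2:Mul1,r3:Add1
cycle 8: stall // r0:2,r1:Add2,r2:Mul1,r3:Add1
cycle 9: CDB Mul2=1296; stall // r0:2,r1:Add2,r2:Mul1,r3:Add1
cycle 10: stall // r0:2,r1:Add2,r2:Mul1,r3:Add1
cycle 11: stall // r0:2,r1:Add2,r2:Mul1,r3:Add1
cycle 12: CDB Add1=-1260; issue SUB r0<-Add1 // r0:Add1,r1:Add2,r2:Mul1,r3:-1260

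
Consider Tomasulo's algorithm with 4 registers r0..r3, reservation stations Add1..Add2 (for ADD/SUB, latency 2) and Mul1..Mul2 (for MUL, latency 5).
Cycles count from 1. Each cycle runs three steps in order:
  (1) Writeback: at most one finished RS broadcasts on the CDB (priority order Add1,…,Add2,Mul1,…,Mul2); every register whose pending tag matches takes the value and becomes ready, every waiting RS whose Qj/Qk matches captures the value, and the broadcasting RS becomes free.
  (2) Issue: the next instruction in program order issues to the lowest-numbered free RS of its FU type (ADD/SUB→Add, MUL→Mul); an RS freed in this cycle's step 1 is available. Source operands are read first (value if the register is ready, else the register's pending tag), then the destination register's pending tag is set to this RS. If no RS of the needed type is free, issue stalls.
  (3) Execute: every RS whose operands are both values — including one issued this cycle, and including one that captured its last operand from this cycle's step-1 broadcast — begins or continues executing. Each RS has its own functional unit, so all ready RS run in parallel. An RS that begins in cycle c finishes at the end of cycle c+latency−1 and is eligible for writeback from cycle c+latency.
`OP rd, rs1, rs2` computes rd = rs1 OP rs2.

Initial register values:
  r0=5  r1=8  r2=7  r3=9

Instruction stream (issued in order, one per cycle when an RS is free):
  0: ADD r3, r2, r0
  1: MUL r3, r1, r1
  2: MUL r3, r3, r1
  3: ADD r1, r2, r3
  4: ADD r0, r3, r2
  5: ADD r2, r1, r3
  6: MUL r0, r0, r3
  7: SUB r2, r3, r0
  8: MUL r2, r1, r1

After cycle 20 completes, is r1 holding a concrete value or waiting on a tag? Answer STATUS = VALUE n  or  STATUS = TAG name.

c1: issue ADD r3<-Add1 | r0:5,r1:8,r2:7,r3:Add1
c2: issue MUL r3<-Mul1 | r0:5,r1:8,r2:7,r3:Mul1
c3: CDB Add1=12; issue MUL r3<-Mul2 | r0:5,r1:8,r2:7,r3:Mul2
c4: issue ADD r1<-Add1 | r0:5,r1:Add1,r2:7,r3:Mul2
c5: issue ADD r0<-Add2 | r0:Add2,r1:Add1,r2:7,r3:Mul2
c6: stall | r0:Add2,r1:Add1,r2:7,r3:Mul2
c7: CDB Mul1=64; stall | r0:Add2,r1:Add1,r2:7,r3:Mul2
c8: stall | r0:Add2,r1:Add1,r2:7,r3:Mul2
c9: stall | r0:Add2,r1:Add1,r2:7,r3:Mul2
c10: stall | r0:Add2,r1:Add1,r2:7,r3:Mul2
c11: stall | r0:Add2,r1:Add1,r2:7,r3:Mul2
c12: CDB Mul2=512; stall | r0:Add2,r1:Add1,r2:7,r3:512
c13: stall | r0:Add2,r1:Add1,r2:7,r3:512
c14: CDB Add1=519; issue ADD r2<-Add1 | r0:Add2,r1:519,r2:Add1,r3:512
c15: CDB Add2=519; issue MUL r0<-Mul1 | r0:Mul1,r1:519,r2:Add1,r3:512
c16: CDB Add1=1031; issue SUB r2<-Add1 | r0:Mul1,r1:519,r2:Add1,r3:512
c17: issue MUL r2<-Mul2 | r0:Mul1,r1:519,r2:Mul2,r3:512
c18: - | r0:Mul1,r1:519,r2:Mul2,r3:512
c19: - | r0:Mul1,r1:519,r2:Mul2,r3:512
c20: CDB Mul1=265728 | r0:265728,r1:519,r2:Mul2,r3:512

STATUS = VALUE 519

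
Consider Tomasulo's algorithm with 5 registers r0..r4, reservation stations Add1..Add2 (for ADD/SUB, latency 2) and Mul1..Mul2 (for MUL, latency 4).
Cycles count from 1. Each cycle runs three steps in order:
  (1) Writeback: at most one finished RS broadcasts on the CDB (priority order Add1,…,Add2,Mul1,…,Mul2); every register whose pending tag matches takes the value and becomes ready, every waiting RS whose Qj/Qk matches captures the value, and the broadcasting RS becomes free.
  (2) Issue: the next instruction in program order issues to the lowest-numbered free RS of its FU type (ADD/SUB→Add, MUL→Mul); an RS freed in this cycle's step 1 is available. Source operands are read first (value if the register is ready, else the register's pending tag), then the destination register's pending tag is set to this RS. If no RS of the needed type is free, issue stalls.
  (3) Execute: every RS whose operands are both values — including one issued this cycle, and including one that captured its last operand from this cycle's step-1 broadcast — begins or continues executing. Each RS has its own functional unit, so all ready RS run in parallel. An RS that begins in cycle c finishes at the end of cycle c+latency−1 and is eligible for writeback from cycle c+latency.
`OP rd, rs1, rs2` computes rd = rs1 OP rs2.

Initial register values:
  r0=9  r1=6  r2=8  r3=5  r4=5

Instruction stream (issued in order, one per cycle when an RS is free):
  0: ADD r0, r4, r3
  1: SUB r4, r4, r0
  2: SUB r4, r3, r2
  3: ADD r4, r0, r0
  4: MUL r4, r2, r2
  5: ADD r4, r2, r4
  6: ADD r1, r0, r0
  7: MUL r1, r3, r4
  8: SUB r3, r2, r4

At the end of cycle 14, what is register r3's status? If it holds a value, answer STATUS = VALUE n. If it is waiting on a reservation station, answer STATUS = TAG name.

cycle 1: issue ADD r0<-Add1 // r0:Add1,r1:6,r2:8,r3:5,r4:5
cycle 2: issue SUB r4<-Add2 // r0:Add1,r1:6,r2:8,r3:5,r4:Add2
cycle 3: CDB Add1=10; issue SUB r4<-Add1 // r0:10,r1:6,r2:8,r3:5,r4:Add1
cycle 4: stall // r0:10,r1:6,r2:8,r3:5,r4:Add1
cycle 5: CDB Add1=-3; issue ADD r4<-Add1 // r0:10,r1:6,r2:8,r3:5,r4:Add1
cycle 6: CDB Add2=-5; issue MUL r4<-Mul1 // r0:10,r1:6,r2:8,r3:5,r4:Mul1
cycle 7: CDB Add1=20; issue ADD r4<-Add1 // r0:10,r1:6,r2:8,r3:5,r4:Add1
cycle 8: issue ADD r1<-Add2 // r0:10,r1:Add2,r2:8,r3:5,r4:Add1
cycle 9: issue MUL r1<-Mul2 // r0:10,r1:Mul2,r2:8,r3:5,r4:Add1
cycle 10: CDB Add2=20; issue SUB r3<-Add2 // r0:10,r1:Mul2,r2:8,r3:Add2,r4:Add1
cycle 11: CDB Mul1=64 // r0:10,r1:Mul2,r2:8,r3:Add2,r4:Add1
cycle 12: - // r0:10,r1:Mul2,r2:8,r3:Add2,r4:Add1
cycle 13: CDB Add1=72 // r0:10,r1:Mul2,r2:8,r3:Add2,r4:72
cycle 14: - // r0:10,r1:Mul2,r2:8,r3:Add2,r4:72

STATUS = TAG Add2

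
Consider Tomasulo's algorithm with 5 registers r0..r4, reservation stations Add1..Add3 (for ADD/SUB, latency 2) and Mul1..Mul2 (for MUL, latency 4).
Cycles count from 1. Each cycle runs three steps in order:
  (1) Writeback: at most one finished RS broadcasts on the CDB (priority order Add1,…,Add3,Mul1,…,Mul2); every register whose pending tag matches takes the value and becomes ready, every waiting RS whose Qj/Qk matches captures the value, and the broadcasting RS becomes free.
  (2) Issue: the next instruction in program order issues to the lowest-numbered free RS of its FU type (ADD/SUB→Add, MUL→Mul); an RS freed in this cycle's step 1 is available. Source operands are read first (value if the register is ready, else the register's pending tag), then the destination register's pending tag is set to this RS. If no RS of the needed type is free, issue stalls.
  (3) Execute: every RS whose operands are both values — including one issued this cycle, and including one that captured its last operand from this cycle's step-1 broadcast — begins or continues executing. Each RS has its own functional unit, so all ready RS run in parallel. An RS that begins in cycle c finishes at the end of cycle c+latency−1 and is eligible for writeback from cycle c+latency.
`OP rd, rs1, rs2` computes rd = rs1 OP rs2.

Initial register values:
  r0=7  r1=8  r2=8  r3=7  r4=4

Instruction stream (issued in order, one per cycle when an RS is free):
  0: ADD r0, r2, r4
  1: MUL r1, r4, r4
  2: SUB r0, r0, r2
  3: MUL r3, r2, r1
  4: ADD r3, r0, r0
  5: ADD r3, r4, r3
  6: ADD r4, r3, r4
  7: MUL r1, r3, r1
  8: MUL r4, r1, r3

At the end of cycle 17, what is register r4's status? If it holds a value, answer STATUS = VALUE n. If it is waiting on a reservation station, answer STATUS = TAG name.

cycle 1: issue ADD r0<-Add1 // r0:Add1,r1:8,r2:8,r3:7,r4:4
cycle 2: issue MUL r1<-Mul1 // r0:Add1,r1:Mul1,r2:8,r3:7,r4:4
cycle 3: CDB Add1=12; issue SUB r0<-Add1 // r0:Add1,r1:Mul1,r2:8,r3:7,r4:4
cycle 4: issue MUL r3<-Mul2 // r0:Add1,r1:Mul1,r2:8,r3:Mul2,r4:4
cycle 5: CDB Add1=4; issue ADD r3<-Add1 // r0:4,r1:Mul1,r2:8,r3:Add1,r4:4
cycle 6: CDB Mul1=16; issue ADD r3<-Add2 // r0:4,r1:16,r2:8,r3:Add2,r4:4
cycle 7: CDB Add1=8; issue ADD r4<-Add1 // r0:4,r1:16,r2:8,r3:Add2,r4:Add1
cycle 8: issue MUL r1<-Mul1 // r0:4,r1:Mul1,r2:8,r3:Add2,r4:Add1
cycle 9: CDB Add2=12; stall // r0:4,r1:Mul1,r2:8,r3:12,r4:Add1
cycle 10: CDB Mul2=128; issue MUL r4<-Mul2 // r0:4,r1:Mul1,r2:8,r3:12,r4:Mul2
cycle 11: CDB Add1=16 // r0:4,r1:Mul1,r2:8,r3:12,r4:Mul2
cycle 12: - // r0:4,r1:Mul1,r2:8,r3:12,r4:Mul2
cycle 13: CDB Mul1=192 // r0:4,r1:192,r2:8,r3:12,r4:Mul2
cycle 14: - // r0:4,r1:192,r2:8,r3:12,r4:Mul2
cycle 15: - // r0:4,r1:192,r2:8,r3:12,r4:Mul2
cycle 16: - // r0:4,r1:192,r2:8,r3:12,r4:Mul2
cycle 17: CDB Mul2=2304 // r0:4,r1:192,r2:8,r3:12,r4:2304

STATUS = VALUE 2304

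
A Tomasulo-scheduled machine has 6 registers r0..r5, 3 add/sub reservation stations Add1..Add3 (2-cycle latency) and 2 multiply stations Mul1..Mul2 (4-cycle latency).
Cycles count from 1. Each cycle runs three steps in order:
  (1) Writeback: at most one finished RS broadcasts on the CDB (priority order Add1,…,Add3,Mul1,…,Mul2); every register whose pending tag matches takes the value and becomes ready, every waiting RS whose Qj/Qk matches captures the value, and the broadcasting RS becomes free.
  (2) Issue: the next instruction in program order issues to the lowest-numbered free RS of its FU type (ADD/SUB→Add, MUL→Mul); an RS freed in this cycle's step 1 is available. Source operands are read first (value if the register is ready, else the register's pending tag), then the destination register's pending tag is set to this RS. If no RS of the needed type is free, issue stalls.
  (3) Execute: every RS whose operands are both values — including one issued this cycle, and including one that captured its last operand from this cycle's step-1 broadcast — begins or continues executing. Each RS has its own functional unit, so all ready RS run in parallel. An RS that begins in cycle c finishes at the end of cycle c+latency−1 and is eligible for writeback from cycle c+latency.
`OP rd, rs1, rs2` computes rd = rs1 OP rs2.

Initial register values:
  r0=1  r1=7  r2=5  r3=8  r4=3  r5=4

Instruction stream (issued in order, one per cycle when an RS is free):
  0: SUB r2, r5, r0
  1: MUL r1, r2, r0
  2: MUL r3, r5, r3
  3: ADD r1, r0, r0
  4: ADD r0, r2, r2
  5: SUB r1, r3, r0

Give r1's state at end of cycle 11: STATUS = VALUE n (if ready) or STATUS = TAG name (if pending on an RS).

STATUS = VALUE 26

cycle 1: issue SUB r2<-Add1 // r0:1,r1:7,r2:Add1,r3:8,r4:3,r5:4
cycle 2: issue MUL r1<-Mul1 // r0:1,r1:Mul1,r2:Add1,r3:8,r4:3,r5:4
cycle 3: CDB Add1=3; issue MUL r3<-Mul2 // r0:1,r1:Mul1,r2:3,r3:Mul2,r4:3,r5:4
cycle 4: issue ADD r1<-Add1 // r0:1,r1:Add1,r2:3,r3:Mul2,r4:3,r5:4
cycle 5: issue ADD r0<-Add2 // r0:Add2,r1:Add1,r2:3,r3:Mul2,r4:3,r5:4
cycle 6: CDB Add1=2; issue SUB r1<-Add1 // r0:Add2,r1:Add1,r2:3,r3:Mul2,r4:3,r5:4
cycle 7: CDB Add2=6 // r0:6,r1:Add1,r2:3,r3:Mul2,r4:3,r5:4
cycle 8: CDB Mul1=3 // r0:6,r1:Add1,r2:3,r3:Mul2,r4:3,r5:4
cycle 9: CDB Mul2=32 // r0:6,r1:Add1,r2:3,r3:32,r4:3,r5:4
cycle 10: - // r0:6,r1:Add1,r2:3,r3:32,r4:3,r5:4
cycle 11: CDB Add1=26 // r0:6,r1:26,r2:3,r3:32,r4:3,r5:4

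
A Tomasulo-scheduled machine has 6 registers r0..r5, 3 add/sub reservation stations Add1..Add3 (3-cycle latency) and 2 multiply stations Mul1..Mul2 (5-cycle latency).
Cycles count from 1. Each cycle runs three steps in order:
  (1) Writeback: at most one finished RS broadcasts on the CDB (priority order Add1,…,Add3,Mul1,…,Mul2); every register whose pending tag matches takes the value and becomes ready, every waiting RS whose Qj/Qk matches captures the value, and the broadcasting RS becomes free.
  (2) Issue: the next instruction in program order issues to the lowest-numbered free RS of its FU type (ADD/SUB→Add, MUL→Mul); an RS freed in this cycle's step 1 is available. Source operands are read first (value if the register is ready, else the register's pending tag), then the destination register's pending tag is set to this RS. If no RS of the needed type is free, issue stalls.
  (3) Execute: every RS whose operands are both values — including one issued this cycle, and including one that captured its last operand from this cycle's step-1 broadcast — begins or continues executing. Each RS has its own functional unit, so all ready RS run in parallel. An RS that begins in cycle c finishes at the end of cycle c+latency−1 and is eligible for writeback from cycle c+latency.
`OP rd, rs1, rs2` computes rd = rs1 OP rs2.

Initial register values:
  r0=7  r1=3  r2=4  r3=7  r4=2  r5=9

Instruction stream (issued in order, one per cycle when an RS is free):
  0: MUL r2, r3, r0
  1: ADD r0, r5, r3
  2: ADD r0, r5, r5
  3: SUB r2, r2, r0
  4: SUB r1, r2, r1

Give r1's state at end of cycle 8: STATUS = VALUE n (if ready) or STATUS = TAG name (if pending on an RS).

  c1: issue MUL r2<-Mul1  regs: r0:7,r1:3,r2:Mul1,r3:7,r4:2,r5:9
  c2: issue ADD r0<-Add1  regs: r0:Add1,r1:3,r2:Mul1,r3:7,r4:2,r5:9
  c3: issue ADD r0<-Add2  regs: r0:Add2,r1:3,r2:Mul1,r3:7,r4:2,r5:9
  c4: issue SUB r2<-Add3  regs: r0:Add2,r1:3,r2:Add3,r3:7,r4:2,r5:9
  c5: CDB Add1=16; issue SUB r1<-Add1  regs: r0:Add2,r1:Add1,r2:Add3,r3:7,r4:2,r5:9
  c6: CDB Add2=18  regs: r0:18,r1:Add1,r2:Add3,r3:7,r4:2,r5:9
  c7: CDB Mul1=49  regs: r0:18,r1:Add1,r2:Add3,r3:7,r4:2,r5:9
  c8: -  regs: r0:18,r1:Add1,r2:Add3,r3:7,r4:2,r5:9

STATUS = TAG Add1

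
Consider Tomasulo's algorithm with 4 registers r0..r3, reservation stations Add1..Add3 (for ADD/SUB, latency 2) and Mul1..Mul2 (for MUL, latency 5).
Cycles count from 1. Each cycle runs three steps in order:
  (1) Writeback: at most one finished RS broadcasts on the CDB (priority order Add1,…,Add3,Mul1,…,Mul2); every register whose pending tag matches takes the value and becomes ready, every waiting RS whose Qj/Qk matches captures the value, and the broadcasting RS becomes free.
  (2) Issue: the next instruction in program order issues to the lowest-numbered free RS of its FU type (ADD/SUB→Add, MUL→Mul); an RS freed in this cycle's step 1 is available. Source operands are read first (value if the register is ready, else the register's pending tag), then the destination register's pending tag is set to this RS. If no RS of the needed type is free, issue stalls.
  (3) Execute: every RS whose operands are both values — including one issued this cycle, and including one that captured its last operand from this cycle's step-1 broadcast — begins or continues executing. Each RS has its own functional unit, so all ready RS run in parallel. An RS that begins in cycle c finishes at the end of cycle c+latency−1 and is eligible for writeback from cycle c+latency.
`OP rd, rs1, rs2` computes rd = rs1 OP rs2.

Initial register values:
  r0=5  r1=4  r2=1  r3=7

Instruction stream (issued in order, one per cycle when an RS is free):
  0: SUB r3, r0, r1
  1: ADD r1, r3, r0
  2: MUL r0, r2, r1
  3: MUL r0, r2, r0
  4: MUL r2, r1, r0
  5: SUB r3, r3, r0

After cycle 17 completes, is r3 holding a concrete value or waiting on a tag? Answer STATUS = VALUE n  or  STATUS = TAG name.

STATUS = VALUE -5

c1: issue SUB r3<-Add1 | r0:5,r1:4,r2:1,r3:Add1
c2: issue ADD r1<-Add2 | r0:5,r1:Add2,r2:1,r3:Add1
c3: CDB Add1=1; issue MUL r0<-Mul1 | r0:Mul1,r1:Add2,r2:1,r3:1
c4: issue MUL r0<-Mul2 | r0:Mul2,r1:Add2,r2:1,r3:1
c5: CDB Add2=6; stall | r0:Mul2,r1:6,r2:1,r3:1
c6: stall | r0:Mul2,r1:6,r2:1,r3:1
c7: stall | r0:Mul2,r1:6,r2:1,r3:1
c8: stall | r0:Mul2,r1:6,r2:1,r3:1
c9: stall | r0:Mul2,r1:6,r2:1,r3:1
c10: CDB Mul1=6; issue MUL r2<-Mul1 | r0:Mul2,r1:6,r2:Mul1,r3:1
c11: issue SUB r3<-Add1 | r0:Mul2,r1:6,r2:Mul1,r3:Add1
c12: - | r0:Mul2,r1:6,r2:Mul1,r3:Add1
c13: - | r0:Mul2,r1:6,r2:Mul1,r3:Add1
c14: - | r0:Mul2,r1:6,r2:Mul1,r3:Add1
c15: CDB Mul2=6 | r0:6,r1:6,r2:Mul1,r3:Add1
c16: - | r0:6,r1:6,r2:Mul1,r3:Add1
c17: CDB Add1=-5 | r0:6,r1:6,r2:Mul1,r3:-5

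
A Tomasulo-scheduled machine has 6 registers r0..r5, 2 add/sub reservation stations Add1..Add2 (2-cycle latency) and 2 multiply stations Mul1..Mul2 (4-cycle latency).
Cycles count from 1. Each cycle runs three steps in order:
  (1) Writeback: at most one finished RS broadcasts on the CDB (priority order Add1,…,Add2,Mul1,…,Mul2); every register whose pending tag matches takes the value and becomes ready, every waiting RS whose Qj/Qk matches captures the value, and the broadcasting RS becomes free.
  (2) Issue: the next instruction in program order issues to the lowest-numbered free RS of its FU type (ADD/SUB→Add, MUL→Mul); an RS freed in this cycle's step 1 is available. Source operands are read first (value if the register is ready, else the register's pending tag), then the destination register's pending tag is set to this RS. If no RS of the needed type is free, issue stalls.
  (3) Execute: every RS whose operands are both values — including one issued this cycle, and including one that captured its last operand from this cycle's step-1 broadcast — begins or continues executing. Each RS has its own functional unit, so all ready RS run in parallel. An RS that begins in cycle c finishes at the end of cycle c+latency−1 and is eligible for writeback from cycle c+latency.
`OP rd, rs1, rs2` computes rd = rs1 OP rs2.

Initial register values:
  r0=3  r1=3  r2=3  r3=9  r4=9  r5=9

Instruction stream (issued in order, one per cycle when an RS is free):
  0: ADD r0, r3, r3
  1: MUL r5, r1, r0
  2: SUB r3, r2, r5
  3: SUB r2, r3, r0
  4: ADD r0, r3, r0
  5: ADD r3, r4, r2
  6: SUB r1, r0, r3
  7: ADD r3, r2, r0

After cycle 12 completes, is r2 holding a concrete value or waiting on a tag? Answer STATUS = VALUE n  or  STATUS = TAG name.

c1: issue ADD r0<-Add1 | r0:Add1,r1:3,r2:3,r3:9,r4:9,r5:9
c2: issue MUL r5<-Mul1 | r0:Add1,r1:3,r2:3,r3:9,r4:9,r5:Mul1
c3: CDB Add1=18; issue SUB r3<-Add1 | r0:18,r1:3,r2:3,r3:Add1,r4:9,r5:Mul1
c4: issue SUB r2<-Add2 | r0:18,r1:3,r2:Add2,r3:Add1,r4:9,r5:Mul1
c5: stall | r0:18,r1:3,r2:Add2,r3:Add1,r4:9,r5:Mul1
c6: stall | r0:18,r1:3,r2:Add2,r3:Add1,r4:9,r5:Mul1
c7: CDB Mul1=54; stall | r0:18,r1:3,r2:Add2,r3:Add1,r4:9,r5:54
c8: stall | r0:18,r1:3,r2:Add2,r3:Add1,r4:9,r5:54
c9: CDB Add1=-51; issue ADD r0<-Add1 | r0:Add1,r1:3,r2:Add2,r3:-51,r4:9,r5:54
c10: stall | r0:Add1,r1:3,r2:Add2,r3:-51,r4:9,r5:54
c11: CDB Add1=-33; issue ADD r3<-Add1 | r0:-33,r1:3,r2:Add2,r3:Add1,r4:9,r5:54
c12: CDB Add2=-69; issue SUB r1<-Add2 | r0:-33,r1:Add2,r2:-69,r3:Add1,r4:9,r5:54

STATUS = VALUE -69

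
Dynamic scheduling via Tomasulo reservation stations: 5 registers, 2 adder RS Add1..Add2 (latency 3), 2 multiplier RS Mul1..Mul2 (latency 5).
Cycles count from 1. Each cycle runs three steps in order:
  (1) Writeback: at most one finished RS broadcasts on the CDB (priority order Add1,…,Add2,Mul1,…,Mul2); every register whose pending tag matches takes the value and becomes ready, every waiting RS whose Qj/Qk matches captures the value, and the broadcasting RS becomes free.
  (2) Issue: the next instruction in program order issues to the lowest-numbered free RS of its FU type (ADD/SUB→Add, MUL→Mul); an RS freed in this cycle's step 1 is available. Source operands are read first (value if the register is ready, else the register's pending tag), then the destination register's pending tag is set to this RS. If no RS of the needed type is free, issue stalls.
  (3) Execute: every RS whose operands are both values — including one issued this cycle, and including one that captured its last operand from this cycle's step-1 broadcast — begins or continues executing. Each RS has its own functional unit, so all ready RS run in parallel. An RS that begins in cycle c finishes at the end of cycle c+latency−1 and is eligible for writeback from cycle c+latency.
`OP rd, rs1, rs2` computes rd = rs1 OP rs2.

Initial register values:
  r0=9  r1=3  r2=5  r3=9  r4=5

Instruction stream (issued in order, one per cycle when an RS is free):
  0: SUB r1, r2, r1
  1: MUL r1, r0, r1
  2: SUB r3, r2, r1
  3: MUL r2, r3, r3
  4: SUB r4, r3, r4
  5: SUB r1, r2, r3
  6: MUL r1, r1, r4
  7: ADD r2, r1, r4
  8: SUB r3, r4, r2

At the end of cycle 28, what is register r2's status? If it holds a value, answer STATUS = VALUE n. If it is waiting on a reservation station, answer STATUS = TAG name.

STATUS = VALUE -3294

  c1: issue SUB r1<-Add1  regs: r0:9,r1:Add1,r2:5,r3:9,r4:5
  c2: issue MUL r1<-Mul1  regs: r0:9,r1:Mul1,r2:5,r3:9,r4:5
  c3: issue SUB r3<-Add2  regs: r0:9,r1:Mul1,r2:5,r3:Add2,r4:5
  c4: CDB Add1=2; issue MUL r2<-Mul2  regs: r0:9,r1:Mul1,r2:Mul2,r3:Add2,r4:5
  c5: issue SUB r4<-Add1  regs: r0:9,r1:Mul1,r2:Mul2,r3:Add2,r4:Add1
  c6: stall  regs: r0:9,r1:Mul1,r2:Mul2,r3:Add2,r4:Add1
  c7: stall  regs: r0:9,r1:Mul1,r2:Mul2,r3:Add2,r4:Add1
  c8: stall  regs: r0:9,r1:Mul1,r2:Mul2,r3:Add2,r4:Add1
  c9: CDB Mul1=18; stall  regs: r0:9,r1:18,r2:Mul2,r3:Add2,r4:Add1
  c10: stall  regs: r0:9,r1:18,r2:Mul2,r3:Add2,r4:Add1
  c11: stall  regs: r0:9,r1:18,r2:Mul2,r3:Add2,r4:Add1
  c12: CDB Add2=-13; issue SUB r1<-Add2  regs: r0:9,r1:Add2,r2:Mul2,r3:-13,r4:Add1
  c13: issue MUL r1<-Mul1  regs: r0:9,r1:Mul1,r2:Mul2,r3:-13,r4:Add1
  c14: stall  regs: r0:9,r1:Mul1,r2:Mul2,r3:-13,r4:Add1
  c15: CDB Add1=-18; issue ADD r2<-Add1  regs: r0:9,r1:Mul1,r2:Add1,r3:-13,r4:-18
  c16: stall  regs: r0:9,r1:Mul1,r2:Add1,r3:-13,r4:-18
  c17: CDB Mul2=169; stall  regs: r0:9,r1:Mul1,r2:Add1,r3:-13,r4:-18
  c18: stall  regs: r0:9,r1:Mul1,r2:Add1,r3:-13,r4:-18
  c19: stall  regs: r0:9,r1:Mul1,r2:Add1,r3:-13,r4:-18
  c20: CDB Add2=182; issue SUB r3<-Add2  regs: r0:9,r1:Mul1,r2:Add1,r3:Add2,r4:-18
  c21: -  regs: r0:9,r1:Mul1,r2:Add1,r3:Add2,r4:-18
  c22: -  regs: r0:9,r1:Mul1,r2:Add1,r3:Add2,r4:-18
  c23: -  regs: r0:9,r1:Mul1,r2:Add1,r3:Add2,r4:-18
  c24: -  regs: r0:9,r1:Mul1,r2:Add1,r3:Add2,r4:-18
  c25: CDB Mul1=-3276  regs: r0:9,r1:-3276,r2:Add1,r3:Add2,r4:-18
  c26: -  regs: r0:9,r1:-3276,r2:Add1,r3:Add2,r4:-18
  c27: -  regs: r0:9,r1:-3276,r2:Add1,r3:Add2,r4:-18
  c28: CDB Add1=-3294  regs: r0:9,r1:-3276,r2:-3294,r3:Add2,r4:-18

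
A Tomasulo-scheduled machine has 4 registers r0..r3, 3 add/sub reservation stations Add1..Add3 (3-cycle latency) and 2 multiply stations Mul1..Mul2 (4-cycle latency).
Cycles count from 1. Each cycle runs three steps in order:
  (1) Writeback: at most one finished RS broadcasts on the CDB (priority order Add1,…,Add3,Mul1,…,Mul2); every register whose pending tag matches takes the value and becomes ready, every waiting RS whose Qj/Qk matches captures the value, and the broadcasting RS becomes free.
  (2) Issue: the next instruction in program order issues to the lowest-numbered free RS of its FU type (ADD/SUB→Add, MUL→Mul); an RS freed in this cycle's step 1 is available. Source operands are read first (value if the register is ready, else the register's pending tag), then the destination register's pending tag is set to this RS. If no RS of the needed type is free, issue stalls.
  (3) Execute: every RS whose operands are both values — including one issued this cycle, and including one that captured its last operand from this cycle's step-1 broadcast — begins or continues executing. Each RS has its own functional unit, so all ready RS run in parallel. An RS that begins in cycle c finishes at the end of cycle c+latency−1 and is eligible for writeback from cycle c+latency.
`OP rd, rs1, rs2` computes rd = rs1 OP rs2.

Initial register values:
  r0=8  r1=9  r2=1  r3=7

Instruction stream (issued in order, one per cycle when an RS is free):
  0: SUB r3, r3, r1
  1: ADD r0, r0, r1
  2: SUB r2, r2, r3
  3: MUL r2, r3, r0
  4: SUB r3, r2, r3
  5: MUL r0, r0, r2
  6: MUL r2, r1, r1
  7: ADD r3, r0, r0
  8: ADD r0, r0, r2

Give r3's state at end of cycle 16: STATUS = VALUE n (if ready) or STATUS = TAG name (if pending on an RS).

STATUS = TAG Add2

  c1: issue SUB r3<-Add1  regs: r0:8,r1:9,r2:1,r3:Add1
  c2: issue ADD r0<-Add2  regs: r0:Add2,r1:9,r2:1,r3:Add1
  c3: issue SUB r2<-Add3  regs: r0:Add2,r1:9,r2:Add3,r3:Add1
  c4: CDB Add1=-2; issue MUL r2<-Mul1  regs: r0:Add2,r1:9,r2:Mul1,r3:-2
  c5: CDB Add2=17; issue SUB r3<-Add1  regs: r0:17,r1:9,r2:Mul1,r3:Add1
  c6: issue MUL r0<-Mul2  regs: r0:Mul2,r1:9,r2:Mul1,r3:Add1
  c7: CDB Add3=3; stall  regs: r0:Mul2,r1:9,r2:Mul1,r3:Add1
  c8: stall  regs: r0:Mul2,r1:9,r2:Mul1,r3:Add1
  c9: CDB Mul1=-34; issue MUL r2<-Mul1  regs: r0:Mul2,r1:9,r2:Mul1,r3:Add1
  c10: issue ADD r3<-Add2  regs: r0:Mul2,r1:9,r2:Mul1,r3:Add2
  c11: issue ADD r0<-Add3  regs: r0:Add3,r1:9,r2:Mul1,r3:Add2
  c12: CDB Add1=-32  regs: r0:Add3,r1:9,r2:Mul1,r3:Add2
  c13: CDB Mul1=81  regs: r0:Add3,r1:9,r2:81,r3:Add2
  c14: CDB Mul2=-578  regs: r0:Add3,r1:9,r2:81,r3:Add2
  c15: -  regs: r0:Add3,r1:9,r2:81,r3:Add2
  c16: -  regs: r0:Add3,r1:9,r2:81,r3:Add2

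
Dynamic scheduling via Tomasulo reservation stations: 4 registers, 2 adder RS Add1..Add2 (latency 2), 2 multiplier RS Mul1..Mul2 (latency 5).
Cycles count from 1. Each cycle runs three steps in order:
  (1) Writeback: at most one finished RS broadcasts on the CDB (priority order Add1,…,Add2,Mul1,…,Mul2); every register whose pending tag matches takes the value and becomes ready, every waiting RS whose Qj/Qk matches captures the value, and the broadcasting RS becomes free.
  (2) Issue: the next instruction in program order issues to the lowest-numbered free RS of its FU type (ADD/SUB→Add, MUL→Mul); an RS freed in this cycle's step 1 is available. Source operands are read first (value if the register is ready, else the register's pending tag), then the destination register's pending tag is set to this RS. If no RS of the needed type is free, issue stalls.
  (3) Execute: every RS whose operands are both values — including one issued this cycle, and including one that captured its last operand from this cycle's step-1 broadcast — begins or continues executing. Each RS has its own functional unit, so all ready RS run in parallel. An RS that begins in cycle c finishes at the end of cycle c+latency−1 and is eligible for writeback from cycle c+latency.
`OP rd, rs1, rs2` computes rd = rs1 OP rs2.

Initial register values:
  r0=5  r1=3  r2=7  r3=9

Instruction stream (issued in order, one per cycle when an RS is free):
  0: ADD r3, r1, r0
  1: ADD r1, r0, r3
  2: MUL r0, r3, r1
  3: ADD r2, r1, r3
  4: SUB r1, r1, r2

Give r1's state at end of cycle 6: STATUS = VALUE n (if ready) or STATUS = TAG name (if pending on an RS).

STATUS = TAG Add2

c1: issue ADD r3<-Add1 | r0:5,r1:3,r2:7,r3:Add1
c2: issue ADD r1<-Add2 | r0:5,r1:Add2,r2:7,r3:Add1
c3: CDB Add1=8; issue MUL r0<-Mul1 | r0:Mul1,r1:Add2,r2:7,r3:8
c4: issue ADD r2<-Add1 | r0:Mul1,r1:Add2,r2:Add1,r3:8
c5: CDB Add2=13; issue SUB r1<-Add2 | r0:Mul1,r1:Add2,r2:Add1,r3:8
c6: - | r0:Mul1,r1:Add2,r2:Add1,r3:8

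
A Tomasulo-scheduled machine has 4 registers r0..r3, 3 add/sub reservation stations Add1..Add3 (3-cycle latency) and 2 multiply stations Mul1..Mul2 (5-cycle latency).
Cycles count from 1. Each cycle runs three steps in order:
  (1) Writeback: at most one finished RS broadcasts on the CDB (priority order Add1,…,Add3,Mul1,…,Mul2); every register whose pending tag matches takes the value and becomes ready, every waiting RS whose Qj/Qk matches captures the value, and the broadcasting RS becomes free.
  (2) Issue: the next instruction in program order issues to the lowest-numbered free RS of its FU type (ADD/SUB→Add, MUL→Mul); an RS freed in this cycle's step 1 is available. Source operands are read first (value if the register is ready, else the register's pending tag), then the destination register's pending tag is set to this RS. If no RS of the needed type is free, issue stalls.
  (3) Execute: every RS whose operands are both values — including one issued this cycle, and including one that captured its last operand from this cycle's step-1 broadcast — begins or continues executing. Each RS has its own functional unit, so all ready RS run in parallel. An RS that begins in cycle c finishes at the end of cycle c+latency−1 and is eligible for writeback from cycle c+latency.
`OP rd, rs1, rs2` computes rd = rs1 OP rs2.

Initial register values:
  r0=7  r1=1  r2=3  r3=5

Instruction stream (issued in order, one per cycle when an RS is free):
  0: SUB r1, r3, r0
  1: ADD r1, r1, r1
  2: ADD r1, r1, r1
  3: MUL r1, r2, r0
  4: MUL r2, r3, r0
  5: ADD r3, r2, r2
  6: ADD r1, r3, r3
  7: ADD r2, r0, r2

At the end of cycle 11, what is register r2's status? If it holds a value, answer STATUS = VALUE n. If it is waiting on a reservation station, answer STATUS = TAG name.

STATUS = TAG Add3

c1: issue SUB r1<-Add1 | r0:7,r1:Add1,r2:3,r3:5
c2: issue ADD r1<-Add2 | r0:7,r1:Add2,r2:3,r3:5
c3: issue ADD r1<-Add3 | r0:7,r1:Add3,r2:3,r3:5
c4: CDB Add1=-2; issue MUL r1<-Mul1 | r0:7,r1:Mul1,r2:3,r3:5
c5: issue MUL r2<-Mul2 | r0:7,r1:Mul1,r2:Mul2,r3:5
c6: issue ADD r3<-Add1 | r0:7,r1:Mul1,r2:Mul2,r3:Add1
c7: CDB Add2=-4; issue ADD r1<-Add2 | r0:7,r1:Add2,r2:Mul2,r3:Add1
c8: stall | r0:7,r1:Add2,r2:Mul2,r3:Add1
c9: CDB Mul1=21; stall | r0:7,r1:Add2,r2:Mul2,r3:Add1
c10: CDB Add3=-8; issue ADD r2<-Add3 | r0:7,r1:Add2,r2:Add3,r3:Add1
c11: CDB Mul2=35 | r0:7,r1:Add2,r2:Add3,r3:Add1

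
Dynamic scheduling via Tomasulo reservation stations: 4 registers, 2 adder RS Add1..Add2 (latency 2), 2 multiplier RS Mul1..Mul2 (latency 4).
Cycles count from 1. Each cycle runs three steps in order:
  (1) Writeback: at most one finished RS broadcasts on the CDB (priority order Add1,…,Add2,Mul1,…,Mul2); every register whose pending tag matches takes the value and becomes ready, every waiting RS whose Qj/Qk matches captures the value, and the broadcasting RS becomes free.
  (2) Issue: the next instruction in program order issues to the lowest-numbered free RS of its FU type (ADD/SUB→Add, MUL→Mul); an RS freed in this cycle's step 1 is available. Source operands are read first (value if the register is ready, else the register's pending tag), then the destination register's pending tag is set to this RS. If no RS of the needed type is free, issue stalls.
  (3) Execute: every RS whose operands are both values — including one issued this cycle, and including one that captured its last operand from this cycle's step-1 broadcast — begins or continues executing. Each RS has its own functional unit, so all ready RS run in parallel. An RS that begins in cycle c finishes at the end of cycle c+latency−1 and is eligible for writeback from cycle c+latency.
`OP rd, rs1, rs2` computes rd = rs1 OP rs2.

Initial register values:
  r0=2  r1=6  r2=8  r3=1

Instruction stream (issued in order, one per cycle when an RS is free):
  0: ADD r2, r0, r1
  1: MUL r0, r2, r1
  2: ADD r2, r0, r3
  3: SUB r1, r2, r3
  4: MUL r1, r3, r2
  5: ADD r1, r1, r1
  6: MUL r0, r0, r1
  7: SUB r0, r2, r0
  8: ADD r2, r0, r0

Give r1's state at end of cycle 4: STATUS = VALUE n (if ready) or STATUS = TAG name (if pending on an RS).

cycle 1: issue ADD r2<-Add1 // r0:2,r1:6,r2:Add1,r3:1
cycle 2: issue MUL r0<-Mul1 // r0:Mul1,r1:6,r2:Add1,r3:1
cycle 3: CDB Add1=8; issue ADD r2<-Add1 // r0:Mul1,r1:6,r2:Add1,r3:1
cycle 4: issue SUB r1<-Add2 // r0:Mul1,r1:Add2,r2:Add1,r3:1

STATUS = TAG Add2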